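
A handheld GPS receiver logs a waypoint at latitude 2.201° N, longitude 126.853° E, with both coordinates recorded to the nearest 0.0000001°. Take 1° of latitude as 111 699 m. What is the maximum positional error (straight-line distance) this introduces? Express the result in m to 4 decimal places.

Rounding to 7 decimal places leaves each coordinate within ±5e-08° of the true value.
North–south component: 5e-08° × 111699 = 0.00558495 m.
E–W at 2.201°: 5e-08° × 111699 × cos 2.201° = 5e-08 × 111699 × 0.9993 ≈ 0.00558083 m.
Worst case both components are at the extreme and orthogonal: √(0.00558495² + 0.00558083²) ≈ 0.0078954 m.

0.0079 m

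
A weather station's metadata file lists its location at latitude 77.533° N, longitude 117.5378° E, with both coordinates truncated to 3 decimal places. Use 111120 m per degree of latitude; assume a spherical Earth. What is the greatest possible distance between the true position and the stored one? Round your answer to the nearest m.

Truncating at 3 decimal places can drop up to a full unit in the last place, so each coordinate may be off by as much as 0.001°.
Latitude error → 0.001 × 111120 = 111.12 m along the meridian.
E–W at 77.533°: 0.001° × 111120 × cos 77.533° = 0.001 × 111120 × 0.2159 ≈ 23.9883 m.
Combining orthogonally: (111.12² + 23.9883²)^½ ≈ 113.68 m.

114 m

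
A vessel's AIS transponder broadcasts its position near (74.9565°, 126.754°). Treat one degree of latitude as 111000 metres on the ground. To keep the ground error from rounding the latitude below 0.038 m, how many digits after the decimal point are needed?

One degree of latitude covers 111000 m.
With N decimal places the half-ulp bound is 0.5·10⁻ᴺ°, or 0.5·10⁻ᴺ × 111000 m on the ground.
Need 0.5 × 111000 × 10⁻ᴺ ≤ 0.038 → 10⁻ᴺ ≤ 6.847e-07, so N ≥ 6.16.
N = 6 would give 0.0555 m (too coarse); N = 7 gives 0.00555 m ≤ 0.038 m.

7 decimal places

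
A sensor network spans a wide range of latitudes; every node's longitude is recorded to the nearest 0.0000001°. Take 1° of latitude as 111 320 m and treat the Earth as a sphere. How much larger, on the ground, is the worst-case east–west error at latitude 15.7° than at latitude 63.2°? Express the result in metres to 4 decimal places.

Rounding to 7 decimal places leaves the longitude within ±5e-08° of the true value.
At 15.7°: 5e-08° × 111320 × cos 15.7° = 5e-08 × 111320 × 0.9627 ≈ 0.0053583 m.
At 63.2°: 5e-08° × 111320 × cos 63.2° = 5e-08 × 111320 × 0.4509 ≈ 0.0025096 m.
So the lower-latitude error exceeds the higher by 0.0053583 − 0.0025096 = 0.0028488 m.

0.0028 metres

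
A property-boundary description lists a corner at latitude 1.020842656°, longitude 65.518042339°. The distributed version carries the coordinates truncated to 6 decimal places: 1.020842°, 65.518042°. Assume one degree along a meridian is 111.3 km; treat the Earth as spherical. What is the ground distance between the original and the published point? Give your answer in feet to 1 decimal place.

0.3 feet

The latitude changed by +0.000000656° and the longitude by +0.000000339°.
North–south shift: 0.000000656 × 111300 = 0.0730128 m.
E–W at 1.02084°: 0.000000339° × 111300 × cos 1.02084° = 0.000000339 × 111300 × 0.9998 ≈ 0.0377247 m.
Distance: √(0.0730128² + 0.0377247²) ≈ 0.0821829 m.
In feet: 0.0821829 m ÷ 0.3048 ≈ 0.26963 ft.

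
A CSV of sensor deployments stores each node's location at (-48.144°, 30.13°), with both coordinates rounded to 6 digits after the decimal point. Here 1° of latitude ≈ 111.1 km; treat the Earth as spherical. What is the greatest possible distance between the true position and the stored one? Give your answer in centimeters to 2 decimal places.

6.68 centimeters

Rounding to 6 decimal places leaves each coordinate within ±5e-07° of the true value.
Latitude error → 5e-07 × 111100 = 0.05555 m along the meridian.
Longitude error → 5e-07 × 111100 × cos 48.144° = 5e-07 × 111100 × 0.6673 ≈ 0.0370663 m.
Combining orthogonally: (0.05555² + 0.0370663²)^½ ≈ 0.0667811 m.
That is 0.0667811 m = 6.6781 cm.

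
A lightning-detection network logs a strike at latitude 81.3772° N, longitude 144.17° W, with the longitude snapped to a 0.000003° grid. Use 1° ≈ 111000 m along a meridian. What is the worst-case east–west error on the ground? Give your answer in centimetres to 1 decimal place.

With a 0.000003° grid the true value lies within half a step, ±0.000003°/2 = ±1.5e-06°, of the stored one.
At latitude 81.3772° a degree of longitude spans 111000 m × cos 81.3772° = 111000 × 0.1499 ≈ 16642.1 m.
East–west error: 1.5e-06° × 16642.1 m/° ≈ 0.0249631 m.
That is 0.0249631 m = 2.4963 cm.

2.5 centimetres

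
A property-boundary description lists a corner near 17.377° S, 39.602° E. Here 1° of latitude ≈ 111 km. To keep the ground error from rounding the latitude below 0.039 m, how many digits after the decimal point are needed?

7 decimal places

One degree of latitude covers 111000 m.
Rounding to N decimal places gives at most 0.5 × 10⁻ᴺ degrees of error, i.e. 0.5 × 10⁻ᴺ × 111000 m.
Setting 55500 × 10⁻ᴺ ≤ 0.039 gives 10ᴺ ≥ 1.423e+06, i.e. N ≥ 6.15.
So 7 decimal places suffice (0.00555 m); 6 would allow up to 0.0555 m.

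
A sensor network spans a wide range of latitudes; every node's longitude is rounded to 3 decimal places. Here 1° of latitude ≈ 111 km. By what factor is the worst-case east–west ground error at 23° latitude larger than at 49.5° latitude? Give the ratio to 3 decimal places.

1.417

Rounding to 3 decimal places leaves the longitude within ±0.0005° of the true value.
At 23°: 0.0005° × 111000 × cos 23° = 0.0005 × 111000 × 0.9205 ≈ 51.088 m.
At 49.5°: 0.0005° × 111000 × cos 49.5° = 0.0005 × 111000 × 0.6494 ≈ 36.044 m.
Ratio: 51.088 / 36.044 = cos 23° / cos 49.5° ≈ 1.4174.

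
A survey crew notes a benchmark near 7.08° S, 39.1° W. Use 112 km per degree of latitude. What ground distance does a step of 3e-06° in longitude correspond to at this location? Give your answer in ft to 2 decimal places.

One degree of longitude here spans 112000 × cos 7.08° = 112000 × 0.9924 ≈ 111146 m; 3e-06° of that is 0.333438 m.
In feet: 0.333438 m ÷ 0.3048 ≈ 1.094 ft.

1.09 ft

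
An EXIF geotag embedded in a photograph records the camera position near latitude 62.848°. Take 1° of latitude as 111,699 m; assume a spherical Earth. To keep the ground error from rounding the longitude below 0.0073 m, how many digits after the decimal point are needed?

At 62.848° one degree of longitude covers 111699 × cos 62.848° ≈ 111699 × 0.4564 ≈ 50974.1 m.
With N decimal places the half-ulp bound is 0.5·10⁻ᴺ°, or 0.5·10⁻ᴺ × 50974.1 m on the ground.
Need 0.5 × 50974.1 × 10⁻ᴺ ≤ 0.0073 → 10⁻ᴺ ≤ 2.864e-07, so N ≥ 6.54.
At 6 places the error can reach 0.0255 m, but 7 places keeps it to 0.00255 m.

7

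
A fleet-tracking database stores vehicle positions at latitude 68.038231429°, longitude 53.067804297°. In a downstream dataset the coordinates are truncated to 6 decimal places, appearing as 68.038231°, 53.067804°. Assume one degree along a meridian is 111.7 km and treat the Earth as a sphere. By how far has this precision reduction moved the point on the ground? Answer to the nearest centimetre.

5 centimetres

Δlat = 68.038231429 − 68.038231 = +0.000000429°; Δlon = 53.067804297 − 53.067804 = +0.000000297°.
North–south shift: 0.000000429 × 111700 = 0.0479193 m.
E–W at 68.0382°: 0.000000297° × 111700 × cos 68.0382° = 0.000000297 × 111700 × 0.3740 ≈ 0.012407 m.
Distance: √(0.0479193² + 0.012407²) ≈ 0.0494994 m.
That is 0.0494994 m = 4.9499 cm.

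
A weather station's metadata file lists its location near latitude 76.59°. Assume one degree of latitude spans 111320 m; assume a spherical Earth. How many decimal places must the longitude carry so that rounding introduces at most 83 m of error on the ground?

At 76.59° one degree of longitude covers 111320 × cos 76.59° ≈ 111320 × 0.2319 ≈ 25817.1 m.
With N decimal places the half-ulp bound is 0.5·10⁻ᴺ°, or 0.5·10⁻ᴺ × 25817.1 m on the ground.
Setting 12908.5 × 10⁻ᴺ ≤ 83 gives 10ᴺ ≥ 155.5, i.e. N ≥ 2.19.
N = 2 would give 129 m (too coarse); N = 3 gives 12.9 m ≤ 83 m.

3 decimal places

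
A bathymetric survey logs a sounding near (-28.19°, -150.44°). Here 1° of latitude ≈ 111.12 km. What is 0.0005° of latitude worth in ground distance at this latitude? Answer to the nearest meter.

0.0005° × 111120 m/° = 55.56 m.

56 meters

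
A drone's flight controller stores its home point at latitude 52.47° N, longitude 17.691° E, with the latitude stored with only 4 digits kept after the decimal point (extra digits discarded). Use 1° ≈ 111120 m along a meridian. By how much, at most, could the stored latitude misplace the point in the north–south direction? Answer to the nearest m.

Truncating at 4 decimal places can drop up to a full unit in the last place, so the latitude may be off by as much as 0.0001°.
So the N–S error is at most 0.0001 × 111120 = 11.112 m.

11 m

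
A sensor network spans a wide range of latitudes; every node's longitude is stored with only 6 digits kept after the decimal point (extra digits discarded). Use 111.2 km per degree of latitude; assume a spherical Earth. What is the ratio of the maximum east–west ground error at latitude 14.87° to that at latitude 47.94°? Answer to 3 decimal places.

1.443

Truncating at 6 decimal places can drop up to a full unit in the last place, so the longitude may be off by as much as 1e-06°.
At 14.87°: 1e-06° × 111200 × cos 14.87° = 1e-06 × 111200 × 0.9665 ≈ 0.10748 m.
Error at 47.94° = 1e-06° × 111200 × cos 47.94° ≈ 0.1112 × 0.6699 = 0.074494 m.
The ratio reduces to cos 14.87° / cos 47.94° = 0.9665/0.6699 ≈ 1.4428.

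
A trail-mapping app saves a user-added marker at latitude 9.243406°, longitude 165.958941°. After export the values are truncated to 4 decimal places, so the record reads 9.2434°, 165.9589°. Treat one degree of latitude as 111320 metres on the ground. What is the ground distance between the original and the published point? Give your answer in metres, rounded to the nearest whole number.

5 metres

Δlat = 9.243406 − 9.2434 = +0.000006°; Δlon = 165.958941 − 165.9589 = +0.000041°.
North–south shift: 0.000006 × 111320 = 0.66792 m.
East–west at this latitude: 0.000041° × 111320 × cos 9.2434° ≈ 0.000041 × 109874 = 4.50485 m.
Hypotenuse of the two orthogonal shifts: √(0.66792² + 4.50485²) = 4.5541 m.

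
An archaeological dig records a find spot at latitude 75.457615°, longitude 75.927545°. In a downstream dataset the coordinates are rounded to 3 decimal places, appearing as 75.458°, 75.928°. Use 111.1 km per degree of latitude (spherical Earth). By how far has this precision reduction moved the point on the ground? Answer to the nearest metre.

45 metres

The latitude changed by -0.000385° and the longitude by -0.000455°.
N–S: -0.000385° × 111100 m/° = -42.7735 m.
East–west at this latitude: -0.000455° × 111100 × cos 75.458° ≈ -0.000455 × 27896.1 = -12.6927 m.
Distance: √(42.7735² + 12.6927²) ≈ 44.617 m.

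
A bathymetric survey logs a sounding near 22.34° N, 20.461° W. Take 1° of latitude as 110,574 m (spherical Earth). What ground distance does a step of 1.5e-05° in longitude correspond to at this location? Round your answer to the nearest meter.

2 meters

One degree of longitude here spans 110574 × cos 22.34° = 110574 × 0.9249 ≈ 102275 m; 1.5e-05° of that is 1.53412 m.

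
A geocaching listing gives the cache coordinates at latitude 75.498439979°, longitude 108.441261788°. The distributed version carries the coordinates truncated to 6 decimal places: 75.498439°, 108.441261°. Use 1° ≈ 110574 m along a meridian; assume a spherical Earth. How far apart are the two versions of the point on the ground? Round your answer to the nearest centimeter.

11 centimeters

Δlat = 75.498439979 − 75.498439 = +0.000000979°; Δlon = 108.441261788 − 108.441261 = +0.000000788°.
North–south shift: 0.000000979 × 110574 = 0.108252 m.
E–W at 75.4984°: 0.000000788° × 110574 × cos 75.4984° = 0.000000788 × 110574 × 0.2504 ≈ 0.0218185 m.
Combined displacement = (0.108252² + 0.0218185²)^½ ≈ 0.110429 m.
That is 0.110429 m = 11.043 cm.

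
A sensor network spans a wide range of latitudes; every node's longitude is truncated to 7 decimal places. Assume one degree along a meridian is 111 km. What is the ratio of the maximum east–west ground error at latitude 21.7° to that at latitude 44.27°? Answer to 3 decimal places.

1.298

Truncating at 7 decimal places can drop up to a full unit in the last place, so the longitude may be off by as much as 1e-07°.
At 21.7°: 1e-07° × 111000 × cos 21.7° = 1e-07 × 111000 × 0.9291 ≈ 0.010313 m.
Error at 44.27° = 1e-07° × 111000 × cos 44.27° ≈ 0.0111 × 0.7161 = 0.0079482 m.
Ratio: 0.010313 / 0.0079482 = cos 21.7° / cos 44.27° ≈ 1.2976.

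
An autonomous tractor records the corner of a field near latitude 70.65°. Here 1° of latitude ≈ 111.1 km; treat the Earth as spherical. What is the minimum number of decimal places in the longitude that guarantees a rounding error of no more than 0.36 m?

At 70.65° one degree of longitude covers 111100 × cos 70.65° ≈ 111100 × 0.3313 ≈ 36811.6 m.
N decimal places → at most half a unit in the last place, 0.5 × 10⁻ᴺ° = 36811.6/2 × 10⁻ᴺ m.
Need 0.5 × 36811.6 × 10⁻ᴺ ≤ 0.36 → 10⁻ᴺ ≤ 1.956e-05, so N ≥ 4.71.
At 4 places the error can reach 1.84 m, but 5 places keeps it to 0.184 m.

5 decimal places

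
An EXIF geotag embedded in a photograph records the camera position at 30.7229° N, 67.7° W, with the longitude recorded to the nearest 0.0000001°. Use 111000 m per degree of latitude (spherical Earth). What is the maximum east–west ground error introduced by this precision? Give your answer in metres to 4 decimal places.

Rounding to 7 decimal places leaves the longitude within ±5e-08° of the true value.
One degree of longitude at 30.7229° is 111000 × cos 30.7229° ≈ 111000 × 0.8596 = 95420.9 m.
So at most 5e-08° × 95420.9 ≈ 0.00477105 m east–west.

0.0048 metres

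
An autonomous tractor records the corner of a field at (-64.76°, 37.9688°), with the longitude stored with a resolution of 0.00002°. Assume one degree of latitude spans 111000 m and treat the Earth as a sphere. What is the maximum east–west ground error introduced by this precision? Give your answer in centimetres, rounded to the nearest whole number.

47 centimetres

With a 0.00002° grid the true value lies within half a step, ±0.00002°/2 = ±1e-05°, of the stored one.
Parallels shrink by cos φ, so at 64.76° a degree of longitude is 111000 × 0.4264 ≈ 47331.6 m.
Maximum E–W displacement: 1e-05 × 47331.6 = 0.473316 m.
That is 0.473316 m = 47.332 cm.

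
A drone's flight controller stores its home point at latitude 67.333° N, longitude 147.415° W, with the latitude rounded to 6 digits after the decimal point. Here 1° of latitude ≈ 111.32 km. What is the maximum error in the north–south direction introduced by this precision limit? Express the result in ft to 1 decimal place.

0.2 ft

Rounding to 6 decimal places leaves the latitude within ±5e-07° of the true value.
So the N–S error is at most 5e-07 × 111320 = 0.05566 m.
Converting: 0.05566 m × 3.2808 ft/m ≈ 0.18261 ft.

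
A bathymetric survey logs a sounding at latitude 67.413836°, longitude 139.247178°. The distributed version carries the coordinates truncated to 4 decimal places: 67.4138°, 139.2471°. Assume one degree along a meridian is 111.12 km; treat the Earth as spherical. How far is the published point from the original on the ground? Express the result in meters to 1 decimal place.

5.2 meters

The latitude changed by +0.000036° and the longitude by +0.000078°.
N–S: 0.000036° × 111120 m/° = 4.00032 m.
East–west at this latitude: 0.000078° × 111120 × cos 67.4138° ≈ 0.000078 × 42678.2 = 3.3289 m.
Distance: √(4.00032² + 3.3289²) ≈ 5.20424 m.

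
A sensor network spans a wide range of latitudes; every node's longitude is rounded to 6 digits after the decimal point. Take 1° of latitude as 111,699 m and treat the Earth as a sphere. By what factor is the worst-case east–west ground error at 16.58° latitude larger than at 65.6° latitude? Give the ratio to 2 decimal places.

2.32

Rounding to 6 decimal places leaves the longitude within ±5e-07° of the true value.
Error at 16.58° = 5e-07° × 111699 × cos 16.58° ≈ 0.055849 × 0.9584 = 0.053527 m.
At 65.6°: 5e-07° × 111699 × cos 65.6° = 5e-07 × 111699 × 0.4131 ≈ 0.023072 m.
Ratio: 0.053527 / 0.023072 = cos 16.58° / cos 65.6° ≈ 2.3200.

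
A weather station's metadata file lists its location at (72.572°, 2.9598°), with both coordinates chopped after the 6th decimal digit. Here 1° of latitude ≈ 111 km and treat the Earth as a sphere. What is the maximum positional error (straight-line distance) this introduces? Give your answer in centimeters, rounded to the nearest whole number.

12 centimeters

Truncating at 6 decimal places can drop up to a full unit in the last place, so each coordinate may be off by as much as 1e-06°.
Latitude error → 1e-06 × 111000 = 0.111 m along the meridian.
East–west component at 72.572°: 1e-06° × 111000 × cos 72.572° ≈ 1e-06 × 33245.3 ≈ 0.0332453 m.
Worst case both components are at the extreme and orthogonal: √(0.111² + 0.0332453²) ≈ 0.115872 m.
That is 0.115872 m = 11.587 cm.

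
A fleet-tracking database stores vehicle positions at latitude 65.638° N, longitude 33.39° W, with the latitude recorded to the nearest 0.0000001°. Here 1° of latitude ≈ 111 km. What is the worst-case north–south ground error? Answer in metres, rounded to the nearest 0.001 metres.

0.006 metres

Rounding to 7 decimal places leaves the latitude within ±5e-08° of the true value.
So the N–S error is at most 5e-08 × 111000 = 0.00555 m.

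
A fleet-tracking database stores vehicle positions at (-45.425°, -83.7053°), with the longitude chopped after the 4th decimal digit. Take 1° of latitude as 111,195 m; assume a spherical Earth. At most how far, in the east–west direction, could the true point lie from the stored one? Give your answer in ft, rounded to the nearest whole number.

Truncating at 4 decimal places can drop up to a full unit in the last place, so the longitude may be off by as much as 0.0001°.
At latitude 45.425° a degree of longitude spans 111195 m × cos 45.425° = 111195 × 0.7018 ≈ 78041.4 m.
Maximum E–W displacement: 0.0001 × 78041.4 = 7.80414 m.
In feet: 7.80414 m ÷ 0.3048 ≈ 25.604 ft.

26 ft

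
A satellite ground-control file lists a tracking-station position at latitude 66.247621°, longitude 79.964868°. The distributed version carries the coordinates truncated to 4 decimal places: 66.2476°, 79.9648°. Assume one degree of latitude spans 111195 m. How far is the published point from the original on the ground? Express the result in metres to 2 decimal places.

3.84 metres

The latitude changed by +0.000021° and the longitude by +0.000068°.
N–S: 0.000021° × 111195 m/° = 2.33509 m.
East–west at this latitude: 0.000068° × 111195 × cos 66.2476° ≈ 0.000068 × 44787.7 = 3.04556 m.
Distance: √(2.33509² + 3.04556²) ≈ 3.83772 m.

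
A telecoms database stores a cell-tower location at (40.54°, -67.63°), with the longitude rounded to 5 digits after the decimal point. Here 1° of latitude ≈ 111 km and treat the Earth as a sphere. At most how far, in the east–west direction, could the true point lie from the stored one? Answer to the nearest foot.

Rounding to 5 decimal places leaves the longitude within ±5e-06° of the true value.
Parallels shrink by cos φ, so at 40.54° a degree of longitude is 111000 × 0.7600 ≈ 84354.7 m.
East–west error: 5e-06° × 84354.7 m/° ≈ 0.421774 m.
Converting: 0.421774 m × 3.2808 ft/m ≈ 1.3838 ft.

1 feet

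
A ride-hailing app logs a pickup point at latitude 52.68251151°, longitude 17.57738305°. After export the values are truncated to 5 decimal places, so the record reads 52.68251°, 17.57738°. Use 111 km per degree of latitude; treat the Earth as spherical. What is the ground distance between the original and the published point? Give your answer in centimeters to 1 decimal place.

26.5 centimeters

Δlat = 52.68251151 − 52.68251 = +0.00000151°; Δlon = 17.57738305 − 17.57738 = +0.00000305°.
N–S: 0.00000151° × 111000 m/° = 0.16761 m.
East–west at this latitude: 0.00000305° × 111000 × cos 52.6825° ≈ 0.00000305 × 67291.7 = 0.20524 m.
Combined displacement = (0.16761² + 0.20524²)^½ ≈ 0.264984 m.
That is 0.264984 m = 26.498 cm.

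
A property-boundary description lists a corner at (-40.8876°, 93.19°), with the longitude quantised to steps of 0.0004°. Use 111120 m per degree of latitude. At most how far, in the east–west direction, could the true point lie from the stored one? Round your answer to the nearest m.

17 m

With a 0.0004° grid the true value lies within half a step, ±0.0004°/2 = ±0.0002°, of the stored one.
Parallels shrink by cos φ, so at 40.8876° a degree of longitude is 111120 × 0.7560 ≈ 84006.2 m.
Maximum E–W displacement: 0.0002 × 84006.2 = 16.8012 m.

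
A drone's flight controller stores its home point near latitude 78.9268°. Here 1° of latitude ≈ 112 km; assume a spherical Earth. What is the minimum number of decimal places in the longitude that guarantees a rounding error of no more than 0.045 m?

6

At 78.9268° one degree of longitude covers 112000 × cos 78.9268° ≈ 112000 × 0.1921 ≈ 21511.1 m.
With N decimal places the half-ulp bound is 0.5·10⁻ᴺ°, or 0.5·10⁻ᴺ × 21511.1 m on the ground.
Need 0.5 × 21511.1 × 10⁻ᴺ ≤ 0.045 → 10⁻ᴺ ≤ 4.184e-06, so N ≥ 5.38.
N = 5 would give 0.108 m (too coarse); N = 6 gives 0.0108 m ≤ 0.045 m.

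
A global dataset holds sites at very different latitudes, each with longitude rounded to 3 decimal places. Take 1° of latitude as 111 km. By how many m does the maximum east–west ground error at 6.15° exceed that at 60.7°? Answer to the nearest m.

28 m

Rounding to 3 decimal places leaves the longitude within ±0.0005° of the true value.
Error at 6.15° = 0.0005° × 111000 × cos 6.15° ≈ 55.5 × 0.9942 = 55.181 m.
At 60.7°: 0.0005° × 111000 × cos 60.7° = 0.0005 × 111000 × 0.4894 ≈ 27.161 m.
So the lower-latitude error exceeds the higher by 55.181 − 27.161 = 28.02 m.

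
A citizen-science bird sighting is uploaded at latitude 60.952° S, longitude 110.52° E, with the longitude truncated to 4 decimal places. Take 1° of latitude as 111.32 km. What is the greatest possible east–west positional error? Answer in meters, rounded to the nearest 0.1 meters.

Truncating at 4 decimal places can drop up to a full unit in the last place, so the longitude may be off by as much as 0.0001°.
At latitude 60.952° a degree of longitude spans 111320 m × cos 60.952° = 111320 × 0.4855 ≈ 54050.6 m.
Maximum E–W displacement: 0.0001 × 54050.6 = 5.40506 m.

5.4 meters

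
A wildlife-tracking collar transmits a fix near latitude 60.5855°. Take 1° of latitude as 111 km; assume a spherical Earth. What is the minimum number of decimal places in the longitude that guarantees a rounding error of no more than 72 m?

3

At 60.5855° one degree of longitude covers 111000 × cos 60.5855° ≈ 111000 × 0.4911 ≈ 54514.8 m.
N decimal places → at most half a unit in the last place, 0.5 × 10⁻ᴺ° = 54514.8/2 × 10⁻ᴺ m.
Setting 27257.4 × 10⁻ᴺ ≤ 72 gives 10ᴺ ≥ 378.6, i.e. N ≥ 2.58.
At 2 places the error can reach 273 m, but 3 places keeps it to 27.3 m.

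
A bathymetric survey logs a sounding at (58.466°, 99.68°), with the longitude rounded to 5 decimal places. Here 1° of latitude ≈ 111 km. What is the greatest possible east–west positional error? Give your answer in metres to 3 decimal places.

0.290 metres

Rounding to 5 decimal places leaves the longitude within ±5e-06° of the true value.
At latitude 58.466° a degree of longitude spans 111000 m × cos 58.466° = 111000 × 0.5230 ≈ 58053.5 m.
So at most 5e-06° × 58053.5 ≈ 0.290267 m east–west.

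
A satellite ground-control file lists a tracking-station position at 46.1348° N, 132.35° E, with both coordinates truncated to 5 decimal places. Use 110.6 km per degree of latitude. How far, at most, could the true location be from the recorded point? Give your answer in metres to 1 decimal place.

Truncating at 5 decimal places can drop up to a full unit in the last place, so each coordinate may be off by as much as 1e-05°.
Latitude error → 1e-05 × 110600 = 1.106 m along the meridian.
East–west component at 46.1348°: 1e-05° × 110600 × cos 46.1348° ≈ 1e-05 × 76641.8 ≈ 0.766418 m.
Combining orthogonally: (1.106² + 0.766418²)^½ ≈ 1.3456 m.

1.3 metres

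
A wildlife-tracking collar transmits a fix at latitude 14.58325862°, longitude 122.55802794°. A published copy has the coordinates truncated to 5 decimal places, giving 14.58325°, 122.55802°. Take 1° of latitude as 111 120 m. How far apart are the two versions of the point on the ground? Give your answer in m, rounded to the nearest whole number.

The latitude changed by +0.00000862° and the longitude by +0.00000794°.
North–south shift: 0.00000862 × 111120 = 0.957854 m.
E–W at 14.5832°: 0.00000794° × 111120 × cos 14.5832° = 0.00000794 × 111120 × 0.9678 ≈ 0.853868 m.
Distance: √(0.957854² + 0.853868²) ≈ 1.28319 m.

1 m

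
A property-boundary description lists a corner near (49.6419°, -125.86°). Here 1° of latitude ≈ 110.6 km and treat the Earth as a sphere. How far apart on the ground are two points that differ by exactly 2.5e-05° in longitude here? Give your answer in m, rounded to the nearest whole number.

2.5e-05° of longitude at 49.6419° is 2.5e-05 × 110600 × cos 49.6419° ≈ 2.5e-05 × 71620.4 = 1.79051 m.

2 m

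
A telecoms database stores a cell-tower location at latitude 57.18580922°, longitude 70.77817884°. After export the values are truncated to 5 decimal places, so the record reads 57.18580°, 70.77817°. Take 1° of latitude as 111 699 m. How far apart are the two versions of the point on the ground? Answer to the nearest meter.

1 meters

The latitude changed by +0.00000922° and the longitude by +0.00000884°.
North–south shift: 0.00000922 × 111699 = 1.02986 m.
E–W at 57.1858°: 0.00000884° × 111699 × cos 57.1858° = 0.00000884 × 111699 × 0.5419 ≈ 0.535099 m.
Distance: √(1.02986² + 0.535099²) ≈ 1.16058 m.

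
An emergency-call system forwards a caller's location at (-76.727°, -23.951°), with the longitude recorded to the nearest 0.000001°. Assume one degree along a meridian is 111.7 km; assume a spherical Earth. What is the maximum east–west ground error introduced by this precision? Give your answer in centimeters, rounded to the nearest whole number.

Rounding to 6 decimal places leaves the longitude within ±5e-07° of the true value.
One degree of longitude at 76.727° is 111700 × cos 76.727° ≈ 111700 × 0.2296 = 25645.3 m.
East–west error: 5e-07° × 25645.3 m/° ≈ 0.0128227 m.
That is 0.0128227 m = 1.2823 cm.

1 centimeters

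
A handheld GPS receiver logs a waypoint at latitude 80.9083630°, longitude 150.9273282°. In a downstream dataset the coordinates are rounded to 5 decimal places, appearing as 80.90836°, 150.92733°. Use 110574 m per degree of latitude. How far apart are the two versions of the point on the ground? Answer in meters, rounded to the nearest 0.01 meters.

Δlat = 80.9083630 − 80.90836 = +0.0000030°; Δlon = 150.9273282 − 150.92733 = -0.0000018°.
N–S: 0.0000030° × 110574 m/° = 0.331722 m.
E–W at 80.9084°: -0.0000018° × 110574 × cos 80.9084° = -0.0000018 × 110574 × 0.1580 ≈ -0.03145 m.
Combined displacement = (0.331722² + 0.03145²)^½ ≈ 0.33321 m.

0.33 meters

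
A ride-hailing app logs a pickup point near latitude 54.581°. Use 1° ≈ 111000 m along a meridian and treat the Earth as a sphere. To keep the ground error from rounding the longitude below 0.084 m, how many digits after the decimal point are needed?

6 decimal places

At 54.581° one degree of longitude covers 111000 × cos 54.581° ≈ 111000 × 0.5796 ≈ 64330.2 m.
With N decimal places the half-ulp bound is 0.5·10⁻ᴺ°, or 0.5·10⁻ᴺ × 64330.2 m on the ground.
Need 0.5 × 64330.2 × 10⁻ᴺ ≤ 0.084 → 10⁻ᴺ ≤ 2.612e-06, so N ≥ 5.58.
N = 5 would give 0.322 m (too coarse); N = 6 gives 0.0322 m ≤ 0.084 m.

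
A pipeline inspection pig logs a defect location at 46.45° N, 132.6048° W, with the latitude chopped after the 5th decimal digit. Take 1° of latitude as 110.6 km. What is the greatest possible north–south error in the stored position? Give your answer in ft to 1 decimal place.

Truncating at 5 decimal places can drop up to a full unit in the last place, so the latitude may be off by as much as 1e-05°.
So the N–S error is at most 1e-05 × 110600 = 1.106 m.
In feet: 1.106 m ÷ 0.3048 ≈ 3.6286 ft.

3.6 ft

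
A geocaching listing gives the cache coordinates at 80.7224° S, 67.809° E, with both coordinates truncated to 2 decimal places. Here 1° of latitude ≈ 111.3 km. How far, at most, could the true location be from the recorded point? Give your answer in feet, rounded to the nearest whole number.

3699 feet

Truncating at 2 decimal places can drop up to a full unit in the last place, so each coordinate may be off by as much as 0.01°.
North–south component: 0.01° × 111300 = 1113 m.
Longitude error → 0.01 × 111300 × cos 80.7224° = 0.01 × 111300 × 0.1612 ≈ 179.436 m.
Combining orthogonally: (1113² + 179.436²)^½ ≈ 1127.37 m.
In feet: 1127.37 m ÷ 0.3048 ≈ 3698.7 ft.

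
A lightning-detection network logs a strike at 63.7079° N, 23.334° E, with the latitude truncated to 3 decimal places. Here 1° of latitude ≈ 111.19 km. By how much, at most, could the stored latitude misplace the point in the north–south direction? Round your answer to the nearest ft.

365 ft

Truncating at 3 decimal places can drop up to a full unit in the last place, so the latitude may be off by as much as 0.001°.
So the N–S error is at most 0.001 × 111190 = 111.19 m.
In feet: 111.19 m ÷ 0.3048 ≈ 364.8 ft.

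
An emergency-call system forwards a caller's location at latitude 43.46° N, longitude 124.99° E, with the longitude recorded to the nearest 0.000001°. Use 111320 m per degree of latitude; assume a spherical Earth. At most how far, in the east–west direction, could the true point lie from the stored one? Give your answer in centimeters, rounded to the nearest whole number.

4 centimeters

Rounding to 6 decimal places leaves the longitude within ±5e-07° of the true value.
Parallels shrink by cos φ, so at 43.46° a degree of longitude is 111320 × 0.7259 ≈ 80802.2 m.
So at most 5e-07° × 80802.2 ≈ 0.0404011 m east–west.
That is 0.0404011 m = 4.0401 cm.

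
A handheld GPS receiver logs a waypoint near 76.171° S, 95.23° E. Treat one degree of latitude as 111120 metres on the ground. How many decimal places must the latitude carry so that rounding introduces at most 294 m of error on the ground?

3 decimal places

One degree of latitude covers 111120 m.
With N decimal places the half-ulp bound is 0.5·10⁻ᴺ°, or 0.5·10⁻ᴺ × 111120 m on the ground.
Need 0.5 × 111120 × 10⁻ᴺ ≤ 294 → 10⁻ᴺ ≤ 5.292e-03, so N ≥ 2.28.
N = 2 would give 556 m (too coarse); N = 3 gives 55.6 m ≤ 294 m.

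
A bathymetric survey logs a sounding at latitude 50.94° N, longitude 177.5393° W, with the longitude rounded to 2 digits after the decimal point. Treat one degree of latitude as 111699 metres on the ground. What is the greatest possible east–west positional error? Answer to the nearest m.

Rounding to 2 decimal places leaves the longitude within ±0.005° of the true value.
One degree of longitude at 50.94° is 111699 × cos 50.94° ≈ 111699 × 0.6301 = 70385.3 m.
Maximum E–W displacement: 0.005 × 70385.3 = 351.927 m.

352 m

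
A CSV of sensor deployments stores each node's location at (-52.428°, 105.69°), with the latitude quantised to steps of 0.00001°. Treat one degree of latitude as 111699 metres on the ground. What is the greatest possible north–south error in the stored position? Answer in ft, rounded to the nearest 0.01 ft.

1.83 ft

With a 0.00001° grid the true value lies within half a step, ±0.00001°/2 = ±5e-06°, of the stored one.
Along the meridian that is 5e-06° × 111699 m/° = 0.558495 m.
In feet: 0.558495 m ÷ 0.3048 ≈ 1.8323 ft.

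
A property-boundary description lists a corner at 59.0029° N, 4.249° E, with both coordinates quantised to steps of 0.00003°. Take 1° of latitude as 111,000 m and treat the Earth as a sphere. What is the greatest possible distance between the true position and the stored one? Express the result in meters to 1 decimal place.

With a 0.00003° grid the true value lies within half a step, ±0.00003°/2 = ±1.5e-05°, of the stored one.
North–south component: 1.5e-05° × 111000 = 1.665 m.
East–west component at 59.0029°: 1.5e-05° × 111000 × cos 59.0029° ≈ 1.5e-05 × 57164.4 ≈ 0.857466 m.
Worst case both components are at the extreme and orthogonal: √(1.665² + 0.857466²) ≈ 1.87282 m.

1.9 meters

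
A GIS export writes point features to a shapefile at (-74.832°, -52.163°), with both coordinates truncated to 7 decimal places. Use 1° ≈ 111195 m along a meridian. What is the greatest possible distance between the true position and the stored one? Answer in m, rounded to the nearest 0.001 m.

0.011 m

Truncating at 7 decimal places can drop up to a full unit in the last place, so each coordinate may be off by as much as 1e-07°.
Latitude error → 1e-07 × 111195 = 0.0111195 m along the meridian.
Longitude error → 1e-07 × 111195 × cos 74.832° = 1e-07 × 111195 × 0.2617 ≈ 0.00290942 m.
Combining orthogonally: (0.0111195² + 0.00290942²)^½ ≈ 0.0114938 m.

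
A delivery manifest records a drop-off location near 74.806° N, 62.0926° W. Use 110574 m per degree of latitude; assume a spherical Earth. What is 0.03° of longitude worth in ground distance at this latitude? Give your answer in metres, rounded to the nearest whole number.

869 metres

One degree of longitude here spans 110574 × cos 74.806° = 110574 × 0.2621 ≈ 28980.1 m; 0.03° of that is 869.404 m.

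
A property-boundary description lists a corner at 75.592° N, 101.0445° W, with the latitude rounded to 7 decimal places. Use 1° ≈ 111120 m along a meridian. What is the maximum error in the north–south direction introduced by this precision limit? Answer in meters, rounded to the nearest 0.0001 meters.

Rounding to 7 decimal places leaves the latitude within ±5e-08° of the true value.
North–south distance: 5e-08° × 111120 m/° = 0.005556 m.

0.0056 meters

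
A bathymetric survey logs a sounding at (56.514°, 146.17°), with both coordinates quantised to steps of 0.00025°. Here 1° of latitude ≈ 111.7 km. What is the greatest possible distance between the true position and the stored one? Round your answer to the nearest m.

With a 0.00025° grid the true value lies within half a step, ±0.00025°/2 = ±0.000125°, of the stored one.
N–S: 0.000125° × 111700 m/° = 13.9625 m.
East–west component at 56.514°: 0.000125° × 111700 × cos 56.514° ≈ 0.000125 × 61628.6 ≈ 7.70357 m.
Worst case both components are at the extreme and orthogonal: √(13.9625² + 7.70357²) ≈ 15.9467 m.

16 m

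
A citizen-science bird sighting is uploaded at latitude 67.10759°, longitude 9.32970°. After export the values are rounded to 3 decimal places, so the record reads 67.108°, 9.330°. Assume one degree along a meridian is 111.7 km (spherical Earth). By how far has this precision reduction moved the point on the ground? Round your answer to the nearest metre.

Δlat = 67.10759 − 67.108 = -0.00041°; Δlon = 9.32970 − 9.330 = -0.00030°.
North–south shift: -0.00041 × 111700 = -45.797 m.
E–W at 67.108°: -0.00030° × 111700 × cos 67.108° = -0.00030 × 111700 × 0.3890 ≈ -13.0352 m.
Combined displacement = (45.797² + 13.0352²)^½ ≈ 47.616 m.

48 metres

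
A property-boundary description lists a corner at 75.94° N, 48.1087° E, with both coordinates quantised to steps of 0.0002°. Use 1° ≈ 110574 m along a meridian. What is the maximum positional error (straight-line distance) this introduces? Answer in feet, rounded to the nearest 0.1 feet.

37.3 feet

With a 0.0002° grid the true value lies within half a step, ±0.0002°/2 = ±0.0001°, of the stored one.
Latitude error → 0.0001 × 110574 = 11.0574 m along the meridian.
Longitude error → 0.0001 × 110574 × cos 75.94° = 0.0001 × 110574 × 0.2429 ≈ 2.68626 m.
Worst case both components are at the extreme and orthogonal: √(11.0574² + 2.68626²) ≈ 11.379 m.
Converting: 11.379 m × 3.2808 ft/m ≈ 37.333 ft.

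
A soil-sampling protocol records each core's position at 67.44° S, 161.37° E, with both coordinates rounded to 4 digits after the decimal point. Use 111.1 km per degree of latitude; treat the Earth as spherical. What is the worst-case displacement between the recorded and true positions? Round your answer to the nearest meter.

6 meters

Rounding to 4 decimal places leaves each coordinate within ±5e-05° of the true value.
Latitude error → 5e-05 × 111100 = 5.555 m along the meridian.
E–W at 67.44°: 5e-05° × 111100 × cos 67.44° = 5e-05 × 111100 × 0.3837 ≈ 2.13118 m.
Combining orthogonally: (5.555² + 2.13118²)^½ ≈ 5.94979 m.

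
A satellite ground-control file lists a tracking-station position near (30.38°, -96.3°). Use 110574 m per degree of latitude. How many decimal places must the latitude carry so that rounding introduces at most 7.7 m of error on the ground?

4 decimal places

One degree of latitude covers 110574 m.
With N decimal places the half-ulp bound is 0.5·10⁻ᴺ°, or 0.5·10⁻ᴺ × 110574 m on the ground.
Setting 55287 × 10⁻ᴺ ≤ 7.7 gives 10ᴺ ≥ 7180, i.e. N ≥ 3.86.
So 4 decimal places suffice (5.53 m); 3 would allow up to 55.3 m.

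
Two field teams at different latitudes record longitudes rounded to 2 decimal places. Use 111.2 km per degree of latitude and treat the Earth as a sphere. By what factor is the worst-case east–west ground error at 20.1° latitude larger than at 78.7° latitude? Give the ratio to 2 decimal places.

Rounding to 2 decimal places leaves the longitude within ±0.005° of the true value.
At 20.1°: 0.005° × 111200 × cos 20.1° = 0.005 × 111200 × 0.9391 ≈ 522.14 m.
At 78.7°: 0.005° × 111200 × cos 78.7° = 0.005 × 111200 × 0.1959 ≈ 108.95 m.
The ratio reduces to cos 20.1° / cos 78.7° = 0.9391/0.1959 ≈ 4.7926.

4.79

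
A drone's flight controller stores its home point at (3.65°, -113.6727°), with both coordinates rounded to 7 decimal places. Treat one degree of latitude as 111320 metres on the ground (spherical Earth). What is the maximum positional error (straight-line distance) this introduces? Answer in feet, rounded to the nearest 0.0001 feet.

Rounding to 7 decimal places leaves each coordinate within ±5e-08° of the true value.
Latitude error → 5e-08 × 111320 = 0.005566 m along the meridian.
East–west component at 3.65°: 5e-08° × 111320 × cos 3.65° ≈ 5e-08 × 111094 ≈ 0.00555471 m.
Combining orthogonally: (0.005566² + 0.00555471²)^½ ≈ 0.00786353 m.
Converting: 0.00786353 m × 3.2808 ft/m ≈ 0.025799 ft.

0.0258 feet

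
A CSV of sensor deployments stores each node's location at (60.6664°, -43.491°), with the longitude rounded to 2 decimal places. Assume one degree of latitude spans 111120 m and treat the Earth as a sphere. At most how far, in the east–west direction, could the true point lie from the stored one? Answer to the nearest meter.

272 meters

Rounding to 2 decimal places leaves the longitude within ±0.005° of the true value.
Parallels shrink by cos φ, so at 60.6664° a degree of longitude is 111120 × 0.4899 ≈ 54437 m.
East–west error: 0.005° × 54437 m/° ≈ 272.185 m.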